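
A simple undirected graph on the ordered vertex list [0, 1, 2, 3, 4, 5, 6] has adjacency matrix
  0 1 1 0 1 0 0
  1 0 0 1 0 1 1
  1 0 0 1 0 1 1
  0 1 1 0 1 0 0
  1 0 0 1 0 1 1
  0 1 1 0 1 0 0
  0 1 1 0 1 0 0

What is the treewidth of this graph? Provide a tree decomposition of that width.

Each bag holds 4 vertices, so the decomposition has width 3, which upper-bounds the treewidth. For the lower bound: the 4 vertex sets {2,6}, {0,4}, {1}, {3} are disjoint, each induces a connected subgraph, and every pair is joined by at least one edge of G. Contracting each set to a single vertex therefore yields K_{4} as a minor, and since treewidth is minor-monotone, tw(G) ≥ tw(K_{4}) = 3. Combining the bounds, tw(G) = 3.

Treewidth 3.
One optimal decomposition is:
Bags: B1 = {1, 2, 4, 6}  B2 = {0, 1, 2, 4}  B3 = {1, 2, 3, 4}  B4 = {1, 2, 4, 5}
Tree: B1–B2, B2–B3, B3–B4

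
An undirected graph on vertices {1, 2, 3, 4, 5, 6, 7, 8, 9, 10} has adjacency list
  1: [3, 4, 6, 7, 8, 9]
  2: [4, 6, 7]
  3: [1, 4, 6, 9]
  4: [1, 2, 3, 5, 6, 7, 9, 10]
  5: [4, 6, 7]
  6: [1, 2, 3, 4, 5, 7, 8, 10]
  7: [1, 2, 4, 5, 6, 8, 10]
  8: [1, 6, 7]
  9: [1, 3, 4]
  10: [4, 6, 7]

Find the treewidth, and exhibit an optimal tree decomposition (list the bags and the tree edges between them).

The largest bag has 4 vertices, giving width 3; this decomposition certifies tw(G) ≤ 3. Conversely, {1, 6, 7, 8} is a clique of size 4, and the vertices of any clique must share a bag in every tree decomposition; so some bag has ≥ 4 vertices and tw(G) ≥ 3. Therefore the treewidth is 3.

Treewidth 3.
Bags: B1 = {2, 4, 6, 7}  B2 = {1, 4, 6, 7}  B3 = {1, 6, 7, 8}  B4 = {4, 5, 6, 7}  B5 = {4, 6, 7, 10}  B6 = {1, 3, 4, 6}  B7 = {1, 3, 4, 9}
Tree: B1–B2, B2–B3, B1–B4, B4–B5, B2–B6, B6–B7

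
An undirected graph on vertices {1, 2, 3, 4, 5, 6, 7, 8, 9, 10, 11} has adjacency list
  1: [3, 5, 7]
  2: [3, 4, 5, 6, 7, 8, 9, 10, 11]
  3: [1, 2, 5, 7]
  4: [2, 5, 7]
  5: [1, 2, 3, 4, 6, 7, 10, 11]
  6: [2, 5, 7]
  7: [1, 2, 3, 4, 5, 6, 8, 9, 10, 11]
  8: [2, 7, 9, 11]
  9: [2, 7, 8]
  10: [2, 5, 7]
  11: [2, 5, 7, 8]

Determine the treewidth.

3

A width-3 tree decomposition is:
Bags: B1 = {2, 5, 6, 7}  B2 = {2, 3, 5, 7}  B3 = {2, 5, 7, 10}  B4 = {2, 5, 7, 11}  B5 = {2, 7, 8, 11}  B6 = {1, 3, 5, 7}  B7 = {2, 7, 8, 9}  B8 = {2, 4, 5, 7}
Tree: B1–B2, B1–B3, B1–B4, B4–B5, B2–B6, B5–B7, B1–B8
Every bag has size at most 4, so the width is 4 − 1 = 3 and tw(G) ≤ 3. For the lower bound, the 4 vertices {1, 3, 5, 7} are pairwise adjacent, and any tree decomposition puts a clique entirely inside one bag — forcing width ≥ 3. Hence tw(G) = 3 exactly.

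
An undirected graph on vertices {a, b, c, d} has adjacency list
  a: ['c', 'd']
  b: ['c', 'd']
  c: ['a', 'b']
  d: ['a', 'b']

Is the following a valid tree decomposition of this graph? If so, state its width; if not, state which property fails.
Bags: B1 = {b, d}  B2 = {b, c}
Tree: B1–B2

A tree decomposition must satisfy three properties: every vertex lies in some bag; for every edge, both endpoints lie together in some bag; and for every vertex, the bags containing it form a connected subtree. Here vertex a appears in no bag, so the decomposition is invalid.

No — vertex a appears in no bag.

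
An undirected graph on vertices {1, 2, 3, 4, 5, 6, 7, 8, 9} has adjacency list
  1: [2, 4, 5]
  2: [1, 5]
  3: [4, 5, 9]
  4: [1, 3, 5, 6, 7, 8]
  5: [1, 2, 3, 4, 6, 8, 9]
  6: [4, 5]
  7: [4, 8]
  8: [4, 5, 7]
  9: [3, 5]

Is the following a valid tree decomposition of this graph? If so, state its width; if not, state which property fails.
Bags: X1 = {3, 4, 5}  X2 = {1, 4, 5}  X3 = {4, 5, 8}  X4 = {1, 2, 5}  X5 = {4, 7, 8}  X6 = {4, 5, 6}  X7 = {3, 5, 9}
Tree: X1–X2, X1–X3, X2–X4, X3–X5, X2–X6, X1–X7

Yes; width 2.

Checking the three conditions: (i) the bags cover all of {1, 2, 3, 4, 5, 6, 7, 8, 9}; (ii) for each edge, some bag contains both endpoints; (iii) the bags containing any fixed vertex form a subtree. All hold, so the decomposition is valid with width 3 − 1 = 2.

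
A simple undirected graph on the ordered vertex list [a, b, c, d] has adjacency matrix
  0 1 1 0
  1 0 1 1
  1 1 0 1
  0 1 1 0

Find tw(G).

2

A width-2 tree decomposition is:
Bags: B1 = {b, c, d}  B2 = {a, b, c}
Tree: B1–B2
The largest bag has 3 vertices, giving width 2; this decomposition certifies tw(G) ≤ 2. Conversely, {b, c, d} is a clique of size 3, and the vertices of any clique must share a bag in every tree decomposition; so some bag has ≥ 3 vertices and tw(G) ≥ 2. Therefore the treewidth is 2.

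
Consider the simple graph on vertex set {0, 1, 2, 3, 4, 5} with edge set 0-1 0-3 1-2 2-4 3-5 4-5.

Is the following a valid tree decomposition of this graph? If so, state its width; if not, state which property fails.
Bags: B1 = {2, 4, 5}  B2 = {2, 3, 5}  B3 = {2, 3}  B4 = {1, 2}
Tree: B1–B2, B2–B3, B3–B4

No — vertex 0 appears in no bag.

A tree decomposition must satisfy three properties: every vertex lies in some bag; for every edge, both endpoints lie together in some bag; and for every vertex, the bags containing it form a connected subtree. Here vertex 0 appears in no bag, so the decomposition is invalid.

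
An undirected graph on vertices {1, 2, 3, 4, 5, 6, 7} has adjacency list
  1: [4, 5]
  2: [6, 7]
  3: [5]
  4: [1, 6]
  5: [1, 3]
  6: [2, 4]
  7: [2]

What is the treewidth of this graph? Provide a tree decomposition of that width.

Treewidth 1.
Bags: B1 = {2, 7}  B2 = {2, 6}  B3 = {4, 6}  B4 = {1, 4}  B5 = {1, 5}  B6 = {3, 5}
Tree: B1–B2, B2–B3, B3–B4, B4–B5, B5–B6

The largest bag has 2 vertices, giving width 1; this decomposition certifies tw(G) ≤ 1. G has an edge, so its treewidth is at least 1. Combining the bounds, tw(G) = 1.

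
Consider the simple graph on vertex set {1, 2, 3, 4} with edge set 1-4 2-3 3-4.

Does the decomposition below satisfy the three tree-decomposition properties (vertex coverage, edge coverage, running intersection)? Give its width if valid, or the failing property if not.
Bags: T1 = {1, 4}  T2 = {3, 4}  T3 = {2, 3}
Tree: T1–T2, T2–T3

Yes; width 1.

Every vertex of G appears in some bag (union = {1, 2, 3, 4}); every edge is covered by a bag; and for each vertex v the set of bags containing v is connected in the bag tree. The decomposition is therefore valid. The largest bag has 2 vertices, so the width is 1.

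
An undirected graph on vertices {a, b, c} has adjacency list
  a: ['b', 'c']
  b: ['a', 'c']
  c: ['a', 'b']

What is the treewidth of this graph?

A width-2 tree decomposition is:
Bags: B1 = {a, b, c}
Tree: (single bag)
With just one bag of size 3, the width is 3 − 1 = 2, so tw(G) ≤ 2. For the lower bound, the 3 vertices {a, b, c} are pairwise adjacent, and any tree decomposition puts a clique entirely inside one bag — forcing width ≥ 2. The upper and lower bounds meet at 2, so that is the treewidth.

2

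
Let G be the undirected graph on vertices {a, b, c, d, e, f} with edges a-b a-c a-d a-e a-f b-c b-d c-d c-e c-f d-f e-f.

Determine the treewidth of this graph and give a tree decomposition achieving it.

Every bag has size at most 4, so the width is 4 − 1 = 3 and tw(G) ≤ 3. On the other hand G contains the 4-clique {a, c, d, f}. A clique must lie in a single bag of any decomposition, so no decomposition can have width below 3. The upper and lower bounds meet at 3, so that is the treewidth.

Treewidth 3.
Bags: B1 = {a, c, d, f}  B2 = {a, c, e, f}  B3 = {a, b, c, d}
Tree: B1–B2, B1–B3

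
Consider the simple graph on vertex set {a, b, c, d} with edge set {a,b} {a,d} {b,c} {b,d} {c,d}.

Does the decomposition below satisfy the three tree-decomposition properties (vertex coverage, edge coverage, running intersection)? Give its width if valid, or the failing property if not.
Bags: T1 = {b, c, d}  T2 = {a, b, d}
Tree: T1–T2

Yes; width 2.

Every vertex of G appears in some bag (union = {a, b, c, d}); every edge is covered by a bag; and for each vertex v the set of bags containing v is connected in the bag tree. The decomposition is therefore valid. The largest bag has 3 vertices, so the width is 2.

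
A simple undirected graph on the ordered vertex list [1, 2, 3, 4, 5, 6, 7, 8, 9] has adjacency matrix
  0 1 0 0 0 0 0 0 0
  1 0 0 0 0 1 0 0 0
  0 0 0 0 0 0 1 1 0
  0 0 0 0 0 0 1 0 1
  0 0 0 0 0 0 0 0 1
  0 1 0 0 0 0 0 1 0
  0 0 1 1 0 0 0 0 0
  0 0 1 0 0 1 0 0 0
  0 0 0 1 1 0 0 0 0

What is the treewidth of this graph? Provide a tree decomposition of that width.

Every bag has size at most 2, so the width is 2 − 1 = 1 and tw(G) ≤ 1. Any graph with an edge has treewidth ≥ 1, and G has the edge 5–9. Combining the bounds, tw(G) = 1.

Treewidth 1.
Bags: B1 = {5, 9}  B2 = {4, 9}  B3 = {4, 7}  B4 = {3, 7}  B5 = {3, 8}  B6 = {6, 8}  B7 = {2, 6}  B8 = {1, 2}
Tree: B1–B2, B2–B3, B3–B4, B4–B5, B5–B6, B6–B7, B7–B8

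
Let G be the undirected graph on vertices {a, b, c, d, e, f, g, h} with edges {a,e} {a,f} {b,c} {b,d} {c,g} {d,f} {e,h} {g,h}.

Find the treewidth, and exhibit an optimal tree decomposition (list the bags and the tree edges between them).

Treewidth 2.
Bags: B1 = {e, g, h}  B2 = {a, e, g}  B3 = {a, f, g}  B4 = {d, f, g}  B5 = {b, d, g}  B6 = {b, c, g}
Tree: B1–B2, B2–B3, B3–B4, B4–B5, B5–B6

Every bag has size at most 3, so the width is 3 − 1 = 2 and tw(G) ≤ 2. Since g–h–e–a–f–d–b–c–g is a cycle in G, G is not acyclic. Forests are exactly the graphs of treewidth ≤ 1, so tw(G) ≥ 2. Hence tw(G) = 2 exactly.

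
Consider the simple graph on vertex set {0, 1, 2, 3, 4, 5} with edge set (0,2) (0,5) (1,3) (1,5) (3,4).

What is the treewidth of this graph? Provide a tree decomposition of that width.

The largest bag has 2 vertices, giving width 1; this decomposition certifies tw(G) ≤ 1. Since G has at least one edge (e.g. 5–0), it is not an edgeless graph, so tw(G) ≥ 1. Hence tw(G) = 1 exactly.

Treewidth 1.
Bags: B1 = {0, 5}  B2 = {0, 2}  B3 = {1, 5}  B4 = {1, 3}  B5 = {3, 4}
Tree: B1–B2, B1–B3, B3–B4, B4–B5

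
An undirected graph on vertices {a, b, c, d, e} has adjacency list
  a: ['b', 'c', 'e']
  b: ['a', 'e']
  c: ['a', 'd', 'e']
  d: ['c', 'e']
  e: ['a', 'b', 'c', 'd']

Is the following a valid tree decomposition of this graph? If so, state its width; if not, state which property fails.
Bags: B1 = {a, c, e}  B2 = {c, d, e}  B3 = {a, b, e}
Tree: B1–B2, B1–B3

Yes; width 2.

Checking the three conditions: (i) the bags cover all of {a, b, c, d, e}; (ii) for each edge, some bag contains both endpoints; (iii) the bags containing any fixed vertex form a subtree. All hold, so the decomposition is valid with width 3 − 1 = 2.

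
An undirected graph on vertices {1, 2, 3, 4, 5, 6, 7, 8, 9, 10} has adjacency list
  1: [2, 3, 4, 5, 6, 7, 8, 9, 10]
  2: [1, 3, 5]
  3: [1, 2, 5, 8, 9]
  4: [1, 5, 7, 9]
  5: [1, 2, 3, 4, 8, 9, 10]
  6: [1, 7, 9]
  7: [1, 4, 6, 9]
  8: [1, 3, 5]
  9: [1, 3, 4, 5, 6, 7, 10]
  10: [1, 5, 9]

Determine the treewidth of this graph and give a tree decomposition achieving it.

Treewidth 3.
Bags: B1 = {1, 4, 7, 9}  B2 = {1, 6, 7, 9}  B3 = {1, 4, 5, 9}  B4 = {1, 3, 5, 9}  B5 = {1, 5, 9, 10}  B6 = {1, 3, 5, 8}  B7 = {1, 2, 3, 5}
Tree: B1–B2, B1–B3, B3–B4, B3–B5, B4–B6, B6–B7

The largest bag has 4 vertices, giving width 3; this decomposition certifies tw(G) ≤ 3. Conversely, {1, 5, 9, 10} is a clique of size 4, and the vertices of any clique must share a bag in every tree decomposition; so some bag has ≥ 4 vertices and tw(G) ≥ 3. Hence tw(G) = 3 exactly.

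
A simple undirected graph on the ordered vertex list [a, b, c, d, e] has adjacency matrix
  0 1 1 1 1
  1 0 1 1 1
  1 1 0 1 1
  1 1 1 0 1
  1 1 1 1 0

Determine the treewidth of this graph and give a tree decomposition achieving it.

A single bag containing all 5 vertices is trivially a valid decomposition of width 4. Conversely, {a, b, c, d, e} is a clique of size 5, and the vertices of any clique must share a bag in every tree decomposition; so some bag has ≥ 5 vertices and tw(G) ≥ 4. Combining the bounds, tw(G) = 4.

Treewidth 4.
Bags: B1 = {a, b, c, d, e}
Tree: (single bag)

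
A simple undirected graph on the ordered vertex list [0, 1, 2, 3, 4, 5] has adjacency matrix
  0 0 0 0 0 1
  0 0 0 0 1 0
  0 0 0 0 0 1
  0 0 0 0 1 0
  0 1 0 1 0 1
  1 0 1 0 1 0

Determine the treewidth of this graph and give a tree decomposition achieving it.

Treewidth 1.
One optimal decomposition is:
Bags: B1 = {4, 5}  B2 = {1, 4}  B3 = {0, 5}  B4 = {2, 5}  B5 = {3, 4}
Tree: B1–B2, B1–B3, B3–B4, B2–B5

Each bag holds 2 vertices, so the decomposition has width 1, which upper-bounds the treewidth. G has an edge, so its treewidth is at least 1. Therefore the treewidth is 1.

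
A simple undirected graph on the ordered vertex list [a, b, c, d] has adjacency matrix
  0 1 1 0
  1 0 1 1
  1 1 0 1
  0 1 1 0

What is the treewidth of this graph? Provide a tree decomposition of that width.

The largest bag has 3 vertices, giving width 2; this decomposition certifies tw(G) ≤ 2. For the lower bound, the 3 vertices {b, c, d} are pairwise adjacent, and any tree decomposition puts a clique entirely inside one bag — forcing width ≥ 2. The upper and lower bounds meet at 2, so that is the treewidth.

Treewidth 2.
One such decomposition:
Bags: B1 = {b, c, d}  B2 = {a, b, c}
Tree: B1–B2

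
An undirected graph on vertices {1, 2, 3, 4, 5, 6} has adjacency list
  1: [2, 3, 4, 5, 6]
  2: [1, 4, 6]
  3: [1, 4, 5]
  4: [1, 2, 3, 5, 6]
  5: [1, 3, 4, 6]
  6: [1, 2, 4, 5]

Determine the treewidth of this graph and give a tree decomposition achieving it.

Treewidth 3.
One such decomposition:
Bags: B1 = {1, 4, 5, 6}  B2 = {1, 2, 4, 6}  B3 = {1, 3, 4, 5}
Tree: B1–B2, B1–B3

Every bag has size at most 4, so the width is 4 − 1 = 3 and tw(G) ≤ 3. On the other hand G contains the 4-clique {1, 2, 4, 6}. A clique must lie in a single bag of any decomposition, so no decomposition can have width below 3. Therefore the treewidth is 3.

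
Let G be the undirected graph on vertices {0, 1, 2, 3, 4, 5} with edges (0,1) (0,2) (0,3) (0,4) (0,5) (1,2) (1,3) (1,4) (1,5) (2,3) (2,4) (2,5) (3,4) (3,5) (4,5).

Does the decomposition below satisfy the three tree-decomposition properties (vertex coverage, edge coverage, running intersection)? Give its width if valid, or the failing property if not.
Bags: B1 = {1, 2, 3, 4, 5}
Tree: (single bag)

No — vertex 0 appears in no bag.

A tree decomposition must satisfy three properties: every vertex lies in some bag; for every edge, both endpoints lie together in some bag; and for every vertex, the bags containing it form a connected subtree. Here vertex 0 appears in no bag, so the decomposition is invalid.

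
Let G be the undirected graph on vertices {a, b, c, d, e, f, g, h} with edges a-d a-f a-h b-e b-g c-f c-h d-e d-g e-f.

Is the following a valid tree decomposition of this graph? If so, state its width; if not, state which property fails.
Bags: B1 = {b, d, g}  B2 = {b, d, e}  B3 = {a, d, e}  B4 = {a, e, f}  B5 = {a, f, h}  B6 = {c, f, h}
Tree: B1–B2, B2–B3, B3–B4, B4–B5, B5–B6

Checking the three conditions: (i) the bags cover all of {a, b, c, d, e, f, g, h}; (ii) for each edge, some bag contains both endpoints; (iii) the bags containing any fixed vertex form a subtree. All hold, so the decomposition is valid with width 3 − 1 = 2.

Yes; width 2.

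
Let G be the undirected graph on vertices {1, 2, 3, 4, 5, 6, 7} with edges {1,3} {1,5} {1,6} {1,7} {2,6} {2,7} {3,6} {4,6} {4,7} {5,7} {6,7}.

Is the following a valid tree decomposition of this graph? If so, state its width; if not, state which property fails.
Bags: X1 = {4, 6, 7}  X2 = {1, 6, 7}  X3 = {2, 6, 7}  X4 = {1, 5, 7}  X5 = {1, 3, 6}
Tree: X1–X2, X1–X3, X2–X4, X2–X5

Vertex coverage: the bags together contain {1, 2, 3, 4, 5, 6, 7}, the full vertex set. Edge coverage: each edge of G has both endpoints in at least one bag. Running intersection: for every vertex, the bags containing it form a connected subtree. All three properties hold, so this is a valid tree decomposition of width max|bag| − 1 = 2, and hence tw(G) ≤ 2.

Yes; width 2.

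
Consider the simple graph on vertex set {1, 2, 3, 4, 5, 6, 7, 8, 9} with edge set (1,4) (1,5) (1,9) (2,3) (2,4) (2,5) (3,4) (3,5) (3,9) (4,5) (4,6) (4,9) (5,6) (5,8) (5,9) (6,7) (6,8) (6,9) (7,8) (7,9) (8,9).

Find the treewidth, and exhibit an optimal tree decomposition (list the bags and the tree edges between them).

Each bag holds 4 vertices, so the decomposition has width 3, which upper-bounds the treewidth. Conversely, {5, 6, 8, 9} is a clique of size 4, and the vertices of any clique must share a bag in every tree decomposition; so some bag has ≥ 4 vertices and tw(G) ≥ 3. The upper and lower bounds meet at 3, so that is the treewidth.

Treewidth 3.
One such decomposition:
Bags: B1 = {1, 4, 5, 9}  B2 = {4, 5, 6, 9}  B3 = {5, 6, 8, 9}  B4 = {3, 4, 5, 9}  B5 = {6, 7, 8, 9}  B6 = {2, 3, 4, 5}
Tree: B1–B2, B2–B3, B2–B4, B3–B5, B4–B6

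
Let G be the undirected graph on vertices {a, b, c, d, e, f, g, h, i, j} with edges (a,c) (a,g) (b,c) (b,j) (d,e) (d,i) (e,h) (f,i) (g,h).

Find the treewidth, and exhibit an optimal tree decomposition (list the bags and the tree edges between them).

Every bag has size at most 2, so the width is 2 − 1 = 1 and tw(G) ≤ 1. Any graph with an edge has treewidth ≥ 1, and G has the edge f–i. Therefore the treewidth is 1.

Treewidth 1.
Bags: B1 = {f, i}  B2 = {d, i}  B3 = {d, e}  B4 = {e, h}  B5 = {g, h}  B6 = {a, g}  B7 = {a, c}  B8 = {b, c}  B9 = {b, j}
Tree: B1–B2, B2–B3, B3–B4, B4–B5, B5–B6, B6–B7, B7–B8, B8–B9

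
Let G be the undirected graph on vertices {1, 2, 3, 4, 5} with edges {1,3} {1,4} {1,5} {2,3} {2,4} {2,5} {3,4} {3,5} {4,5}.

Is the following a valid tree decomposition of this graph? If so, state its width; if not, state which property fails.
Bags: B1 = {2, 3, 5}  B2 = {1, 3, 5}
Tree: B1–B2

No — vertex 4 appears in no bag.

A tree decomposition must satisfy three properties: every vertex lies in some bag; for every edge, both endpoints lie together in some bag; and for every vertex, the bags containing it form a connected subtree. Here vertex 4 appears in no bag, so the decomposition is invalid.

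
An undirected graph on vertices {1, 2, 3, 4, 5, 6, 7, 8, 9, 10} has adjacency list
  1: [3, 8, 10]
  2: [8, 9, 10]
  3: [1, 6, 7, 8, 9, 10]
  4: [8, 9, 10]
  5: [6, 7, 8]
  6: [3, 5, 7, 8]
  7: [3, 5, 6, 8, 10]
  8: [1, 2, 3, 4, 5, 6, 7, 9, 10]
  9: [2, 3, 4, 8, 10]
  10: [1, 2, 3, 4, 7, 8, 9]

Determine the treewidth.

3

A width-3 tree decomposition is:
Bags: B1 = {3, 8, 9, 10}  B2 = {3, 7, 8, 10}  B3 = {3, 6, 7, 8}  B4 = {4, 8, 9, 10}  B5 = {2, 8, 9, 10}  B6 = {5, 6, 7, 8}  B7 = {1, 3, 8, 10}
Tree: B1–B2, B2–B3, B1–B4, B1–B5, B3–B6, B2–B7
Each bag holds 4 vertices, so the decomposition has width 3, which upper-bounds the treewidth. On the other hand G contains the 4-clique {2, 8, 9, 10}. A clique must lie in a single bag of any decomposition, so no decomposition can have width below 3. Therefore the treewidth is 3.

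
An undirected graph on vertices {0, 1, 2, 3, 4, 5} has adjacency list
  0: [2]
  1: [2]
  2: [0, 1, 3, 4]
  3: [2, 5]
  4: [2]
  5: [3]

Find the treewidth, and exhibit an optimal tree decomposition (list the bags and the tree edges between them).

Each bag holds 2 vertices, so the decomposition has width 1, which upper-bounds the treewidth. Any graph with an edge has treewidth ≥ 1, and G has the edge 3–2. Therefore the treewidth is 1.

Treewidth 1.
One optimal decomposition is:
Bags: B1 = {2, 3}  B2 = {1, 2}  B3 = {0, 2}  B4 = {2, 4}  B5 = {3, 5}
Tree: B1–B2, B2–B3, B2–B4, B1–B5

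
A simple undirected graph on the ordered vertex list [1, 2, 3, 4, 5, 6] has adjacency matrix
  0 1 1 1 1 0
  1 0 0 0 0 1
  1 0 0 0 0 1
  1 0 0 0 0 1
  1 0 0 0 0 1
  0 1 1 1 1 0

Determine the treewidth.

A width-2 tree decomposition is:
Bags: B1 = {1, 4, 6}  B2 = {1, 5, 6}  B3 = {1, 2, 6}  B4 = {1, 3, 6}
Tree: B1–B2, B2–B3, B3–B4
Each bag holds 3 vertices, so the decomposition has width 2, which upper-bounds the treewidth. For the lower bound, G contains the cycle 4–6–5–1–4, so G is not a forest; only forests have treewidth ≤ 1, hence tw(G) ≥ 2. Combining the bounds, tw(G) = 2.

2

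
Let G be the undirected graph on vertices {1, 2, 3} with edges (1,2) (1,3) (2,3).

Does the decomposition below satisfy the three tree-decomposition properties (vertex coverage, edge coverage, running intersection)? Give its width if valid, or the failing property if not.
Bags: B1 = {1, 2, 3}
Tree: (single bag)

Vertex coverage: the bags together contain {1, 2, 3}, the full vertex set. Edge coverage: each edge of G has both endpoints in at least one bag. Running intersection: for every vertex, the bags containing it form a connected subtree. All three properties hold, so this is a valid tree decomposition of width max|bag| − 1 = 2, and hence tw(G) ≤ 2.

Yes; width 2.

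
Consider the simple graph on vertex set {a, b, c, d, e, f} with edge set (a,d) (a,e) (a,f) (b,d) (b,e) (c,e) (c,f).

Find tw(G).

2

A width-2 tree decomposition is:
Bags: B1 = {c, e, f}  B2 = {a, e, f}  B3 = {a, b, e}  B4 = {a, b, d}
Tree: B1–B2, B2–B3, B3–B4
Each bag holds 3 vertices, so the decomposition has width 2, which upper-bounds the treewidth. The edges c–f–a–e–c form a cycle, so G is not a tree and its treewidth is at least 2. Therefore the treewidth is 2.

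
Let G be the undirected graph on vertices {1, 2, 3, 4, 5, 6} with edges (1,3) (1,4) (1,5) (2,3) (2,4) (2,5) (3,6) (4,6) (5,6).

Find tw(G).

3

A width-3 tree decomposition is:
Bags: B1 = {1, 2, 3, 6}  B2 = {1, 2, 5, 6}  B3 = {1, 2, 4, 6}
Tree: B1–B2, B2–B3
Each bag holds 4 vertices, so the decomposition has width 3, which upper-bounds the treewidth. For the lower bound: the 4 vertex sets {1,3}, {5,6}, {2}, {4} are disjoint, each induces a connected subgraph, and every pair is joined by at least one edge of G. Contracting each set to a single vertex therefore yields K_{4} as a minor, and since treewidth is minor-monotone, tw(G) ≥ tw(K_{4}) = 3. Hence tw(G) = 3 exactly.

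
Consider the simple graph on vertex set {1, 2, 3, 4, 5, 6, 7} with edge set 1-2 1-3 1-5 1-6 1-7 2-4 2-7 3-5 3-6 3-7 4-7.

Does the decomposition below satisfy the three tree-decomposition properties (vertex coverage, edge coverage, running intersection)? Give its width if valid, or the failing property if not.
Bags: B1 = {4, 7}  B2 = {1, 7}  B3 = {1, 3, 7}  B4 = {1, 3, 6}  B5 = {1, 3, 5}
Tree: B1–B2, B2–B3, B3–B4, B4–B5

A tree decomposition must satisfy three properties: every vertex lies in some bag; for every edge, both endpoints lie together in some bag; and for every vertex, the bags containing it form a connected subtree. Here vertex 2 appears in no bag, so the decomposition is invalid.

No — vertex 2 appears in no bag.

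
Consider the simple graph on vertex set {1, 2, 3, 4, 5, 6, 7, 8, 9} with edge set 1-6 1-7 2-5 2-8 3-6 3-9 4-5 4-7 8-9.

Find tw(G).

A width-2 tree decomposition is:
Bags: B1 = {2, 4, 5}  B2 = {2, 4, 8}  B3 = {4, 8, 9}  B4 = {3, 4, 9}  B5 = {3, 4, 6}  B6 = {1, 4, 6}  B7 = {1, 4, 7}
Tree: B1–B2, B2–B3, B3–B4, B4–B5, B5–B6, B6–B7
Each bag holds 3 vertices, so the decomposition has width 2, which upper-bounds the treewidth. The edges 4–5–2–8–9–3–6–1–7–4 form a cycle, so G is not a tree and its treewidth is at least 2. The upper and lower bounds meet at 2, so that is the treewidth.

2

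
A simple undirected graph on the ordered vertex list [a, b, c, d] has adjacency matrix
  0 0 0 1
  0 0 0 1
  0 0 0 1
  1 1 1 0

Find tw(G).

A width-1 tree decomposition is:
Bags: B1 = {b, d}  B2 = {a, d}  B3 = {c, d}
Tree: B1–B2, B1–B3
The largest bag has 2 vertices, giving width 1; this decomposition certifies tw(G) ≤ 1. G has an edge, so its treewidth is at least 1. The upper and lower bounds meet at 1, so that is the treewidth.

1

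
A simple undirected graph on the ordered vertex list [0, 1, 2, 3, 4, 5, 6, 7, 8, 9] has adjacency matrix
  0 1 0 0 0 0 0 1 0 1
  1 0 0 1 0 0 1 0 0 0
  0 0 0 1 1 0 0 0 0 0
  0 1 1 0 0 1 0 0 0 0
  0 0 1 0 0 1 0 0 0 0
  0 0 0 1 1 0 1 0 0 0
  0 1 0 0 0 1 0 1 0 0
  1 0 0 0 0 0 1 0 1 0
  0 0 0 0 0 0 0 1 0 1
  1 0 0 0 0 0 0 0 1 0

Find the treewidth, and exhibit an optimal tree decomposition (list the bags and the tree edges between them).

Treewidth 2.
Bags: B1 = {2, 3, 4}  B2 = {3, 4, 5}  B3 = {1, 3, 5}  B4 = {1, 5, 6}  B5 = {0, 1, 6}  B6 = {0, 6, 7}  B7 = {0, 7, 9}  B8 = {7, 8, 9}
Tree: B1–B2, B2–B3, B3–B4, B4–B5, B5–B6, B6–B7, B7–B8

Each bag holds 3 vertices, so the decomposition has width 2, which upper-bounds the treewidth. For the lower bound, G contains the cycle 2–4–5–3–2, so G is not a forest; only forests have treewidth ≤ 1, hence tw(G) ≥ 2. Therefore the treewidth is 2.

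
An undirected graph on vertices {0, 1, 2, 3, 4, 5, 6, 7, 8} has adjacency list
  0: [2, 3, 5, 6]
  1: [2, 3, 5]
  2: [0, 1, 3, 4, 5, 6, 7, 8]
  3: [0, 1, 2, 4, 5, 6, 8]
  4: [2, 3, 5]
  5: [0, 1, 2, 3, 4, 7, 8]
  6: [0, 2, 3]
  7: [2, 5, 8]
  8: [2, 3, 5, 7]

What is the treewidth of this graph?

3

A width-3 tree decomposition is:
Bags: B1 = {2, 5, 7, 8}  B2 = {2, 3, 5, 8}  B3 = {0, 2, 3, 5}  B4 = {1, 2, 3, 5}  B5 = {0, 2, 3, 6}  B6 = {2, 3, 4, 5}
Tree: B1–B2, B2–B3, B2–B4, B3–B5, B4–B6
Every bag has size at most 4, so the width is 4 − 1 = 3 and tw(G) ≤ 3. For the lower bound, the 4 vertices {0, 2, 3, 5} are pairwise adjacent, and any tree decomposition puts a clique entirely inside one bag — forcing width ≥ 3. Hence tw(G) = 3 exactly.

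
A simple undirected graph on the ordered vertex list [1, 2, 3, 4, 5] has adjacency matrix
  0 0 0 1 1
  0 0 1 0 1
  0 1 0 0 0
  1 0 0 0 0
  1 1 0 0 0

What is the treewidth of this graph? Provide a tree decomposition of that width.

The largest bag has 2 vertices, giving width 1; this decomposition certifies tw(G) ≤ 1. Since G has at least one edge (e.g. 1–5), it is not an edgeless graph, so tw(G) ≥ 1. Combining the bounds, tw(G) = 1.

Treewidth 1.
Bags: B1 = {1, 5}  B2 = {2, 5}  B3 = {2, 3}  B4 = {1, 4}
Tree: B1–B2, B2–B3, B1–B4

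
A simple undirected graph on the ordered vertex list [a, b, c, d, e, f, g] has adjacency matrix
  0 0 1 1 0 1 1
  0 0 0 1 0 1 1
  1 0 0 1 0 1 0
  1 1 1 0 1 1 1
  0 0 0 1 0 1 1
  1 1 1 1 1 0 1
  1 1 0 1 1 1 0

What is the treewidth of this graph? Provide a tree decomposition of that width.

Each bag holds 4 vertices, so the decomposition has width 3, which upper-bounds the treewidth. Conversely, {d, e, f, g} is a clique of size 4, and the vertices of any clique must share a bag in every tree decomposition; so some bag has ≥ 4 vertices and tw(G) ≥ 3. Hence tw(G) = 3 exactly.

Treewidth 3.
Bags: B1 = {a, d, f, g}  B2 = {a, c, d, f}  B3 = {d, e, f, g}  B4 = {b, d, f, g}
Tree: B1–B2, B1–B3, B3–B4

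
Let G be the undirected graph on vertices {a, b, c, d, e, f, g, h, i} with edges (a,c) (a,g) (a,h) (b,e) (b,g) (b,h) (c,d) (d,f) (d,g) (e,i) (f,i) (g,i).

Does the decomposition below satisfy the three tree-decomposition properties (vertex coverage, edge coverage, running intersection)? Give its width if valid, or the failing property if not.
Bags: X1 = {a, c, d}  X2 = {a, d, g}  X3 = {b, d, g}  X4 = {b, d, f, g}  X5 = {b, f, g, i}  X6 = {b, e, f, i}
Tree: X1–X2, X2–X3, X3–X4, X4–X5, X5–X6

No — vertex h appears in no bag.

A tree decomposition must satisfy three properties: every vertex lies in some bag; for every edge, both endpoints lie together in some bag; and for every vertex, the bags containing it form a connected subtree. Here vertex h appears in no bag, so the decomposition is invalid.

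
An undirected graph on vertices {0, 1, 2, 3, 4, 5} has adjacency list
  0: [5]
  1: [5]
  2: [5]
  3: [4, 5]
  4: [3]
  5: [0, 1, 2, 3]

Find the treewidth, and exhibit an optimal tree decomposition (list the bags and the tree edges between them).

The largest bag has 2 vertices, giving width 1; this decomposition certifies tw(G) ≤ 1. Since G has at least one edge (e.g. 2–5), it is not an edgeless graph, so tw(G) ≥ 1. Combining the bounds, tw(G) = 1.

Treewidth 1.
One optimal decomposition is:
Bags: B1 = {2, 5}  B2 = {1, 5}  B3 = {0, 5}  B4 = {3, 5}  B5 = {3, 4}
Tree: B1–B2, B1–B3, B3–B4, B4–B5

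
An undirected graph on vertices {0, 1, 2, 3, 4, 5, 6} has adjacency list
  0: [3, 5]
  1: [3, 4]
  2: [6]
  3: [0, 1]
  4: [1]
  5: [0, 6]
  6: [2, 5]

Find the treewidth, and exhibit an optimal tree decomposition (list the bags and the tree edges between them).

Treewidth 1.
Bags: B1 = {2, 6}  B2 = {5, 6}  B3 = {0, 5}  B4 = {0, 3}  B5 = {1, 3}  B6 = {1, 4}
Tree: B1–B2, B2–B3, B3–B4, B4–B5, B5–B6

The largest bag has 2 vertices, giving width 1; this decomposition certifies tw(G) ≤ 1. G has an edge, so its treewidth is at least 1. Hence tw(G) = 1 exactly.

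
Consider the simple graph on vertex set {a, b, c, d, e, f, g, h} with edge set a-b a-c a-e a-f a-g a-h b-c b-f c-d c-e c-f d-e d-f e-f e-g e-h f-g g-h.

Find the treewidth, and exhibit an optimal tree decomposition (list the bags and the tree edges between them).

Treewidth 3.
One such decomposition:
Bags: B1 = {a, c, e, f}  B2 = {c, d, e, f}  B3 = {a, b, c, f}  B4 = {a, e, f, g}  B5 = {a, e, g, h}
Tree: B1–B2, B1–B3, B1–B4, B4–B5

Every bag has size at most 4, so the width is 4 − 1 = 3 and tw(G) ≤ 3. For the lower bound, the 4 vertices {a, e, g, h} are pairwise adjacent, and any tree decomposition puts a clique entirely inside one bag — forcing width ≥ 3. Combining the bounds, tw(G) = 3.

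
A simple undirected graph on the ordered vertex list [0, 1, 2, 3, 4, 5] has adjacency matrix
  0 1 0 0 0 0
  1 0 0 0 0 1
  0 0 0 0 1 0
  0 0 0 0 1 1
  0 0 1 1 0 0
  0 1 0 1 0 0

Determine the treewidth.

1

A width-1 tree decomposition is:
Bags: B1 = {2, 4}  B2 = {3, 4}  B3 = {3, 5}  B4 = {1, 5}  B5 = {0, 1}
Tree: B1–B2, B2–B3, B3–B4, B4–B5
Each bag holds 2 vertices, so the decomposition has width 1, which upper-bounds the treewidth. G has an edge, so its treewidth is at least 1. Hence tw(G) = 1 exactly.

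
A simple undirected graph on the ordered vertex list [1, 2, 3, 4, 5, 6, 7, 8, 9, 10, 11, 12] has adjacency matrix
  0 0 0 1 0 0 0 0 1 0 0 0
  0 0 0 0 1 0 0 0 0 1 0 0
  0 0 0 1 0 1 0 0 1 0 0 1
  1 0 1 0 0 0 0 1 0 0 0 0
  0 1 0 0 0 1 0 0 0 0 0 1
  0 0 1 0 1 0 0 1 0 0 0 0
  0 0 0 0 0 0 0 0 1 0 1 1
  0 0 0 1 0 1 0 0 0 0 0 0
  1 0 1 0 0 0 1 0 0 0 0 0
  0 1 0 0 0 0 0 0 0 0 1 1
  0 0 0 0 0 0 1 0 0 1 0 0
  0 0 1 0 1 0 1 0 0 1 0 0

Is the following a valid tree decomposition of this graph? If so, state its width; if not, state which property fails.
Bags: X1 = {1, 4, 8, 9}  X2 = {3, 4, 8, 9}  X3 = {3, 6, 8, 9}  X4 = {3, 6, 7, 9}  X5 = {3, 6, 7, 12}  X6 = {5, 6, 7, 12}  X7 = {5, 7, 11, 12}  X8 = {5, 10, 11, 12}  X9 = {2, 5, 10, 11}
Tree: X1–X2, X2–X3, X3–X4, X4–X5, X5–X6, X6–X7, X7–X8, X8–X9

Every vertex of G appears in some bag (union = {1, 2, 3, 4, 5, 6, 7, 8, 9, 10, 11, 12}); every edge is covered by a bag; and for each vertex v the set of bags containing v is connected in the bag tree. The decomposition is therefore valid. The largest bag has 4 vertices, so the width is 3.

Yes; width 3.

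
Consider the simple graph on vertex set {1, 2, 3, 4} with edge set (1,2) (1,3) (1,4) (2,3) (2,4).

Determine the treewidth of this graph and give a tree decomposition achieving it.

Treewidth 2.
One optimal decomposition is:
Bags: B1 = {1, 2, 3}  B2 = {1, 2, 4}
Tree: B1–B2

Every bag has size at most 3, so the width is 3 − 1 = 2 and tw(G) ≤ 2. For the lower bound, the 3 vertices {1, 2, 3} are pairwise adjacent, and any tree decomposition puts a clique entirely inside one bag — forcing width ≥ 2. Combining the bounds, tw(G) = 2.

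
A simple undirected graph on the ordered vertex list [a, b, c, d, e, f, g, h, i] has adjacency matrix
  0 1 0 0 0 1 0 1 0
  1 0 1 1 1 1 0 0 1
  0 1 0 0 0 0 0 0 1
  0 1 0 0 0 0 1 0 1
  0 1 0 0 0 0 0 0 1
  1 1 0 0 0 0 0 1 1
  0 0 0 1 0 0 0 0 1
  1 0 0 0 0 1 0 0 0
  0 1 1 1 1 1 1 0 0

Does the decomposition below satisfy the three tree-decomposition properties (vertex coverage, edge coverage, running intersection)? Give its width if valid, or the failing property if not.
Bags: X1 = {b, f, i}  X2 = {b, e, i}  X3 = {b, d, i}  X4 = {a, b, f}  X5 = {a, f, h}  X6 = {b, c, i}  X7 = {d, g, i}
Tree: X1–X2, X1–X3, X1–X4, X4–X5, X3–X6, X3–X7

Checking the three conditions: (i) the bags cover all of {a, b, c, d, e, f, g, h, i}; (ii) for each edge, some bag contains both endpoints; (iii) the bags containing any fixed vertex form a subtree. All hold, so the decomposition is valid with width 3 − 1 = 2.

Yes; width 2.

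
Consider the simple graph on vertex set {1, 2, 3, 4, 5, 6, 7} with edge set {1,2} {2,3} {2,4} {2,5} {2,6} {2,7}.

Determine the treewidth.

1

A width-1 tree decomposition is:
Bags: B1 = {2, 3}  B2 = {2, 6}  B3 = {1, 2}  B4 = {2, 7}  B5 = {2, 5}  B6 = {2, 4}
Tree: B1–B2, B1–B3, B1–B4, B1–B5, B3–B6
The largest bag has 2 vertices, giving width 1; this decomposition certifies tw(G) ≤ 1. G has an edge, so its treewidth is at least 1. Therefore the treewidth is 1.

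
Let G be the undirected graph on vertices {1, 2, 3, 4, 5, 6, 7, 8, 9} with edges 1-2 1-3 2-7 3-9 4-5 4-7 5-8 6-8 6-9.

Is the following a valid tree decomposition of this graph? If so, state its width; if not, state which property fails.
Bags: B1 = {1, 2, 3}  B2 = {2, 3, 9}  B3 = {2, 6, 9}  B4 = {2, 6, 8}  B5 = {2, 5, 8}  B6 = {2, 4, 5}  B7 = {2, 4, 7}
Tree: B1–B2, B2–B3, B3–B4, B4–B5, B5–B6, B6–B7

Yes; width 2.

Checking the three conditions: (i) the bags cover all of {1, 2, 3, 4, 5, 6, 7, 8, 9}; (ii) for each edge, some bag contains both endpoints; (iii) the bags containing any fixed vertex form a subtree. All hold, so the decomposition is valid with width 3 − 1 = 2.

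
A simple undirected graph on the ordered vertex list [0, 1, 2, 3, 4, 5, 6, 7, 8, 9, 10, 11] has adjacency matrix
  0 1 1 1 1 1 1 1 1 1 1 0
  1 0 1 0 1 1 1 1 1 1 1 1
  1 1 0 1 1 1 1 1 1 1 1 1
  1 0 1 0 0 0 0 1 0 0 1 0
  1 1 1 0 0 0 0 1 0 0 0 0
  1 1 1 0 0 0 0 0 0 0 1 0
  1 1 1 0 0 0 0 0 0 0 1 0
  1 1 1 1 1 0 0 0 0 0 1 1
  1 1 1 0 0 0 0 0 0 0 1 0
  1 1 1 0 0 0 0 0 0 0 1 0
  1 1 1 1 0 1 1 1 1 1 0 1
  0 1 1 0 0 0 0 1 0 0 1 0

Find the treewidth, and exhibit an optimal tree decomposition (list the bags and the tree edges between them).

Each bag holds 5 vertices, so the decomposition has width 4, which upper-bounds the treewidth. On the other hand G contains the 5-clique {0, 1, 2, 5, 10}. A clique must lie in a single bag of any decomposition, so no decomposition can have width below 4. Combining the bounds, tw(G) = 4.

Treewidth 4.
One optimal decomposition is:
Bags: B1 = {0, 1, 2, 5, 10}  B2 = {0, 1, 2, 9, 10}  B3 = {0, 1, 2, 7, 10}  B4 = {1, 2, 7, 10, 11}  B5 = {0, 1, 2, 6, 10}  B6 = {0, 2, 3, 7, 10}  B7 = {0, 1, 2, 4, 7}  B8 = {0, 1, 2, 8, 10}
Tree: B1–B2, B1–B3, B3–B4, B2–B5, B3–B6, B3–B7, B2–B8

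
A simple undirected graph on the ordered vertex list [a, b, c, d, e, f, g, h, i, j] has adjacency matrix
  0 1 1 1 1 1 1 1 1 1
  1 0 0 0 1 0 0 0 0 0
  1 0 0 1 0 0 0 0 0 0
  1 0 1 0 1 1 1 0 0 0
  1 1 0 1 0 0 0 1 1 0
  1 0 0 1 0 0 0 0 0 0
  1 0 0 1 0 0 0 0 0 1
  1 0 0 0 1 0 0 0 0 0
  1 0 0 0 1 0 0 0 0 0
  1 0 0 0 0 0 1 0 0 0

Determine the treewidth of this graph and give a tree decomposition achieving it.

The largest bag has 3 vertices, giving width 2; this decomposition certifies tw(G) ≤ 2. Conversely, {a, d, g} is a clique of size 3, and the vertices of any clique must share a bag in every tree decomposition; so some bag has ≥ 3 vertices and tw(G) ≥ 2. The upper and lower bounds meet at 2, so that is the treewidth.

Treewidth 2.
Bags: B1 = {a, e, i}  B2 = {a, d, e}  B3 = {a, c, d}  B4 = {a, b, e}  B5 = {a, d, g}  B6 = {a, e, h}  B7 = {a, d, f}  B8 = {a, g, j}
Tree: B1–B2, B2–B3, B2–B4, B2–B5, B2–B6, B2–B7, B5–B8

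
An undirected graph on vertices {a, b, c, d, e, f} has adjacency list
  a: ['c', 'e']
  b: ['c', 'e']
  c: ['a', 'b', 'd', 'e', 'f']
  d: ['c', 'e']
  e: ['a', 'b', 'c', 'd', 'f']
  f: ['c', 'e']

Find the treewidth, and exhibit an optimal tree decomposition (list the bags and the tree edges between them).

Treewidth 2.
One such decomposition:
Bags: B1 = {c, d, e}  B2 = {a, c, e}  B3 = {c, e, f}  B4 = {b, c, e}
Tree: B1–B2, B1–B3, B1–B4

Every bag has size at most 3, so the width is 3 − 1 = 2 and tw(G) ≤ 2. For the lower bound, the 3 vertices {c, d, e} are pairwise adjacent, and any tree decomposition puts a clique entirely inside one bag — forcing width ≥ 2. The upper and lower bounds meet at 2, so that is the treewidth.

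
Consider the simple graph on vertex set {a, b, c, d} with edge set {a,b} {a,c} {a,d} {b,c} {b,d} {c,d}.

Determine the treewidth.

A width-3 tree decomposition is:
Bags: B1 = {a, b, c, d}
Tree: (single bag)
With just one bag of size 4, the width is 4 − 1 = 3, so tw(G) ≤ 3. For the lower bound, the 4 vertices {a, b, c, d} are pairwise adjacent, and any tree decomposition puts a clique entirely inside one bag — forcing width ≥ 3. Hence tw(G) = 3 exactly.

3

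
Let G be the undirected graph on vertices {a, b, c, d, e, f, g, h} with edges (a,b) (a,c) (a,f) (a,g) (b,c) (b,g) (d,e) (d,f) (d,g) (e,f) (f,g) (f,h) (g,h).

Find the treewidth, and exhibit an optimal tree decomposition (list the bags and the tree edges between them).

Treewidth 2.
One optimal decomposition is:
Bags: B1 = {a, f, g}  B2 = {f, g, h}  B3 = {a, b, g}  B4 = {d, f, g}  B5 = {a, b, c}  B6 = {d, e, f}
Tree: B1–B2, B1–B3, B2–B4, B3–B5, B4–B6

Every bag has size at most 3, so the width is 3 − 1 = 2 and tw(G) ≤ 2. Conversely, {a, b, c} is a clique of size 3, and the vertices of any clique must share a bag in every tree decomposition; so some bag has ≥ 3 vertices and tw(G) ≥ 2. Therefore the treewidth is 2.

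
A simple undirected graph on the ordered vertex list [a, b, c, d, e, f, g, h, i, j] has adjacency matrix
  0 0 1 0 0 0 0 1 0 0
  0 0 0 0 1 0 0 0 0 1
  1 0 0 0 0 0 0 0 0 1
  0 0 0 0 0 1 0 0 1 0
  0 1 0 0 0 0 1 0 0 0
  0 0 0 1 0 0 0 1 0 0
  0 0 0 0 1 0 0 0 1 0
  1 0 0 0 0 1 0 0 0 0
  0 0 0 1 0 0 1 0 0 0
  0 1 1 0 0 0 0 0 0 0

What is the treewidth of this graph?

2

A width-2 tree decomposition is:
Bags: B1 = {a, c, h}  B2 = {c, f, h}  B3 = {c, d, f}  B4 = {c, d, i}  B5 = {c, g, i}  B6 = {c, e, g}  B7 = {b, c, e}  B8 = {b, c, j}
Tree: B1–B2, B2–B3, B3–B4, B4–B5, B5–B6, B6–B7, B7–B8
Each bag holds 3 vertices, so the decomposition has width 2, which upper-bounds the treewidth. Since c–a–h–f–d–i–g–e–b–j–c is a cycle in G, G is not acyclic. Forests are exactly the graphs of treewidth ≤ 1, so tw(G) ≥ 2. Therefore the treewidth is 2.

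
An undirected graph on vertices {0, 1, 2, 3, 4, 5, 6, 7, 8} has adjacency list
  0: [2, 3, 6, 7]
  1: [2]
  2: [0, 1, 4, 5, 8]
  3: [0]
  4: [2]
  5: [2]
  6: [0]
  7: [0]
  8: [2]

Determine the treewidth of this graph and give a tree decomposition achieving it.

The largest bag has 2 vertices, giving width 1; this decomposition certifies tw(G) ≤ 1. G has an edge, so its treewidth is at least 1. Therefore the treewidth is 1.

Treewidth 1.
One optimal decomposition is:
Bags: B1 = {2, 4}  B2 = {0, 2}  B3 = {1, 2}  B4 = {0, 6}  B5 = {0, 7}  B6 = {0, 3}  B7 = {2, 5}  B8 = {2, 8}
Tree: B1–B2, B2–B3, B2–B4, B4–B5, B2–B6, B2–B7, B2–B8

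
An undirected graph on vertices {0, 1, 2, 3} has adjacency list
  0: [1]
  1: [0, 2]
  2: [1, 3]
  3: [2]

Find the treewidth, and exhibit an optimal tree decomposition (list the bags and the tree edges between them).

The largest bag has 2 vertices, giving width 1; this decomposition certifies tw(G) ≤ 1. G has an edge, so its treewidth is at least 1. Hence tw(G) = 1 exactly.

Treewidth 1.
One such decomposition:
Bags: B1 = {0, 1}  B2 = {1, 2}  B3 = {2, 3}
Tree: B1–B2, B2–B3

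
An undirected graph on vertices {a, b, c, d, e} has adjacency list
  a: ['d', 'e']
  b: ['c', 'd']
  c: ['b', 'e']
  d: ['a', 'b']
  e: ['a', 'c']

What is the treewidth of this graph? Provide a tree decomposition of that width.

Every bag has size at most 3, so the width is 3 − 1 = 2 and tw(G) ≤ 2. The edges b–d–a–e–c–b form a cycle, so G is not a tree and its treewidth is at least 2. Therefore the treewidth is 2.

Treewidth 2.
Bags: B1 = {a, b, d}  B2 = {a, b, e}  B3 = {b, c, e}
Tree: B1–B2, B2–B3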